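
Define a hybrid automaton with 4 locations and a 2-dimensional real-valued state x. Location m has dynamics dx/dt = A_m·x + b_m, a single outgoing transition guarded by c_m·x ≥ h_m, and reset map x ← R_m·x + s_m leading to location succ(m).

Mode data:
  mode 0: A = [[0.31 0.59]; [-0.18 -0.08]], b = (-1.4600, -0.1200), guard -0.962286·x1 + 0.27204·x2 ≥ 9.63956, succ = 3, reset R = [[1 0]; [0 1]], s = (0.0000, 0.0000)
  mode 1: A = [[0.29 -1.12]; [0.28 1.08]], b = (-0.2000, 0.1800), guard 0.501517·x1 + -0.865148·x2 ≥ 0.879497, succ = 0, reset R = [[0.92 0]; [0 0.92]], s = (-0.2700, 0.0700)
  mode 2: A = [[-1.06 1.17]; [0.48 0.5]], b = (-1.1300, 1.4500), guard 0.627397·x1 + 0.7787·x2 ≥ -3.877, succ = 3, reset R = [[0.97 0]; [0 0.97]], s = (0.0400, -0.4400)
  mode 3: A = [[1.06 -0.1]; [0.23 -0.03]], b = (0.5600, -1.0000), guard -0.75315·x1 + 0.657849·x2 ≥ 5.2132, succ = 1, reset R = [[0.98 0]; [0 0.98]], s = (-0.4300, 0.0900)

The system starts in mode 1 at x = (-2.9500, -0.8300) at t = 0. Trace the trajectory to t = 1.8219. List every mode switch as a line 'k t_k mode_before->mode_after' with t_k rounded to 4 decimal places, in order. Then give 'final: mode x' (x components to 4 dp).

1 0.7075 1->0
final: 0 -6.9114 -1.2167

Mode 1: guard c·x = 0.8795 hit at Δt = 0.7075 (t = 0.7075), x⁻ = (-2.4489, -2.4362) → reset → x⁺ = (-2.5230, -2.1713), jump to mode 0
Mode 0: flow for 1.1144 to horizon, guard not reached → x = (-6.9114, -1.2167)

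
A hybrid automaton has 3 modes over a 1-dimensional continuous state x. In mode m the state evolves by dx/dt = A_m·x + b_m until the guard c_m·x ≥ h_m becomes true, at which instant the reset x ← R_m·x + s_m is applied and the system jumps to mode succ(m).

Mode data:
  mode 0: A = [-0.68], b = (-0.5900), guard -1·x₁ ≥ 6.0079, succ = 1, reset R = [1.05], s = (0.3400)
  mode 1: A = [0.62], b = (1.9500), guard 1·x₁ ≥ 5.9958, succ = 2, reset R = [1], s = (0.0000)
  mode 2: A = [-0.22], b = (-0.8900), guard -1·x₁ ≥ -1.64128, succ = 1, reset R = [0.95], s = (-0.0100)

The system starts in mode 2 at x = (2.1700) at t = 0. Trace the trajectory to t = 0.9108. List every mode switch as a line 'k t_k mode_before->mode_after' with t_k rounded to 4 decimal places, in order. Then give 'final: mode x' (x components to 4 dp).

Mode 2: guard c·x = -1.6413 hit at Δt = 0.4041 (t = 0.4041), x⁻ = (1.6413) → reset → x⁺ = (1.5492), jump to mode 1
Mode 1: flow for 0.5067 to horizon, guard not reached → x = (3.2819)

1 0.4041 2->1
final: 1 3.2819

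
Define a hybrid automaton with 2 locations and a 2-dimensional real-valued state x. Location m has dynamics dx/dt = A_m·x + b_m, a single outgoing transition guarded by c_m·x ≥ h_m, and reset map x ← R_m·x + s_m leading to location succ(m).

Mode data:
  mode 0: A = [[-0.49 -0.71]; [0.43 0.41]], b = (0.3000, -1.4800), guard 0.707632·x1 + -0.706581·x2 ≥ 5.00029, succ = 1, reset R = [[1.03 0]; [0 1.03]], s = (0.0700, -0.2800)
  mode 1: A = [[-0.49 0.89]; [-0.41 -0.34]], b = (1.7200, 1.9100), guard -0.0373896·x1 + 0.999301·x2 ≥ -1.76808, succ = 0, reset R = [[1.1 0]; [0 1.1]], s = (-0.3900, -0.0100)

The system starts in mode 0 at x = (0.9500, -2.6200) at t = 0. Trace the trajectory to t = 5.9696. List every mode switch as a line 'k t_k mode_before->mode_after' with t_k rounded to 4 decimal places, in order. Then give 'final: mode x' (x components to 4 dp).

1 0.8460 0->1
2 2.0843 1->0
3 3.2495 0->1
4 4.4970 1->0
5 5.6581 0->1
final: 1 1.5124 -4.2316

Mode 0: guard c·x = 5.0003 hit at Δt = 0.8460 (t = 0.8460), x⁻ = (2.6072, -4.4656) → reset → x⁺ = (2.7554, -4.8796), jump to mode 1
Mode 1: guard c·x = -1.7681 hit at Δt = 1.2383 (t = 2.0843), x⁻ = (0.5064, -1.7504) → reset → x⁺ = (0.1670, -1.9354), jump to mode 0
Mode 0: guard c·x = 5.0003 hit at Δt = 1.1652 (t = 3.2495), x⁻ = (2.4892, -4.5838) → reset → x⁺ = (2.6339, -5.0013), jump to mode 1
Mode 1: guard c·x = -1.7681 hit at Δt = 1.2475 (t = 4.4970), x⁻ = (0.3855, -1.7549) → reset → x⁺ = (0.0340, -1.9404), jump to mode 0
Mode 0: guard c·x = 5.0003 hit at Δt = 1.1611 (t = 5.6581), x⁻ = (2.4300, -4.6432) → reset → x⁺ = (2.5728, -5.0625), jump to mode 1
Mode 1: flow for 0.3115 to horizon, guard not reached → x = (1.5124, -4.2316)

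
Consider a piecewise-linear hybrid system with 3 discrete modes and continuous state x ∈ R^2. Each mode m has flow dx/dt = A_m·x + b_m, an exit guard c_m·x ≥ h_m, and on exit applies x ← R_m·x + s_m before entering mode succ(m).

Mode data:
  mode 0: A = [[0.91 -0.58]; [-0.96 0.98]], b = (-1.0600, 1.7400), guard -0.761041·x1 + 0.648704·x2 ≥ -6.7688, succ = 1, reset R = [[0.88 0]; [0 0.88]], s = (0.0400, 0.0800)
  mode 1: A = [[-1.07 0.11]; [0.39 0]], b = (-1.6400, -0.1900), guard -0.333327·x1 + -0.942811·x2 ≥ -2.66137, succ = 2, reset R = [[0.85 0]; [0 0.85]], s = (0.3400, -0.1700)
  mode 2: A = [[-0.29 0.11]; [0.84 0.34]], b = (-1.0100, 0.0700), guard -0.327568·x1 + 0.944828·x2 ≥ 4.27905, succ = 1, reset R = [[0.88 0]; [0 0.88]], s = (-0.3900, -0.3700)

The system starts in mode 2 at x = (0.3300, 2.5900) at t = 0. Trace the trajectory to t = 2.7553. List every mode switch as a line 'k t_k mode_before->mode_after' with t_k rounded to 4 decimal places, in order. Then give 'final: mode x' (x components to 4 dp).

1 1.5806 2->1
2 2.0392 1->2
final: 2 -0.8848 2.8098

Mode 2: guard c·x = 4.2790 hit at Δt = 1.5806 (t = 1.5806), x⁻ = (-0.5772, 4.3288) → reset → x⁺ = (-0.8979, 3.4394), jump to mode 1
Mode 1: guard c·x = -2.6614 hit at Δt = 0.4586 (t = 2.0392), x⁻ = (-1.0125, 3.1808) → reset → x⁺ = (-0.5206, 2.5336), jump to mode 2
Mode 2: flow for 0.7161 to horizon, guard not reached → x = (-0.8848, 2.8098)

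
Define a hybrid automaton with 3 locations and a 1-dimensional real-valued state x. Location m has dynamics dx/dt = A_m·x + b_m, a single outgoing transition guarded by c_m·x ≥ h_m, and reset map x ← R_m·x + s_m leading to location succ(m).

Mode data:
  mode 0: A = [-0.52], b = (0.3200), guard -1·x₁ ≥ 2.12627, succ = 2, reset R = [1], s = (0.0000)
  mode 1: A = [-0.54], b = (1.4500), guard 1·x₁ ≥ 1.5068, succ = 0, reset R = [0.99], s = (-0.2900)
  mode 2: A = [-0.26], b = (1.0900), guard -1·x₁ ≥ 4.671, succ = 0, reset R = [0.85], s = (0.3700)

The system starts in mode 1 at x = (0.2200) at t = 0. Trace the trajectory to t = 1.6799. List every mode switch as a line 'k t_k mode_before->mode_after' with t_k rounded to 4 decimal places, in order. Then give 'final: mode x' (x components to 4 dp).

Mode 1: guard c·x = 1.5068 hit at Δt = 1.3669 (t = 1.3669), x⁻ = (1.5068) → reset → x⁺ = (1.2017), jump to mode 0
Mode 0: flow for 0.3130 to horizon, guard not reached → x = (1.1137)

1 1.3669 1->0
final: 0 1.1137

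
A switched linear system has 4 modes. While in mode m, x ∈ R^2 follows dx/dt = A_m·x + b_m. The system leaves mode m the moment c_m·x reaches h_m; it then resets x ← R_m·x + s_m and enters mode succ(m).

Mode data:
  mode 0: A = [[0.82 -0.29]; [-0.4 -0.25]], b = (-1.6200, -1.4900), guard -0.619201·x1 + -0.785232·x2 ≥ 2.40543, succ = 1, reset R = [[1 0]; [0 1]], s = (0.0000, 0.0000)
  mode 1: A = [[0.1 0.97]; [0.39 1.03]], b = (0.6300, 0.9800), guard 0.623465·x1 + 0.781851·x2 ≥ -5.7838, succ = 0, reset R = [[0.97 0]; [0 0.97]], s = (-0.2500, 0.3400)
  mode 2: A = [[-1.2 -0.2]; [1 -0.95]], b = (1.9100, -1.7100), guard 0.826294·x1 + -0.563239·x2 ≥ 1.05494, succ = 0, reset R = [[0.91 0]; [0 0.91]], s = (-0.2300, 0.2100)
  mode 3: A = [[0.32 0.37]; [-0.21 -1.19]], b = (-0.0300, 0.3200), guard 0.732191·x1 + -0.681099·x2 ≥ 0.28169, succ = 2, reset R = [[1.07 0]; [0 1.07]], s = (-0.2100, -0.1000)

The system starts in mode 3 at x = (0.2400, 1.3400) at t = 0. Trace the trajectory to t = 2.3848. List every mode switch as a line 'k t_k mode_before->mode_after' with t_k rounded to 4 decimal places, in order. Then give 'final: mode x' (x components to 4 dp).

Mode 3: guard c·x = 0.2817 hit at Δt = 1.2623 (t = 1.2623), x⁻ = (0.7813, 0.4263) → reset → x⁺ = (0.6260, 0.3562), jump to mode 2
Mode 2: guard c·x = 1.0549 hit at Δt = 0.6557 (t = 1.9180), x⁻ = (1.1523, -0.1826) → reset → x⁺ = (0.8186, 0.0439), jump to mode 0
Mode 0: flow for 0.4668 to horizon, guard not reached → x = (0.3331, -0.7193)

1 1.2623 3->2
2 1.9180 2->0
final: 0 0.3331 -0.7193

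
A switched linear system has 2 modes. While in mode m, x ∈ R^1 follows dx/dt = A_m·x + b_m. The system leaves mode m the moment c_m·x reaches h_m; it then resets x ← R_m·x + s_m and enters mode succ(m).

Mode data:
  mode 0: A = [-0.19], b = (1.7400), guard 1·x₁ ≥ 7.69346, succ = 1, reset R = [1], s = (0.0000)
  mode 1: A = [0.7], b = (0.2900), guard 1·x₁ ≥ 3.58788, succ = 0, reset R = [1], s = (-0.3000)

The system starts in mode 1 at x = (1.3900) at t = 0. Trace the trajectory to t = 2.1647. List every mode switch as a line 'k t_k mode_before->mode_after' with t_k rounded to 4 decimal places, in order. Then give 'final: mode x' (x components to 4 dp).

1 1.1381 1->0
final: 0 4.3281

Mode 1: guard c·x = 3.5879 hit at Δt = 1.1381 (t = 1.1381), x⁻ = (3.5879) → reset → x⁺ = (3.2879), jump to mode 0
Mode 0: flow for 1.0266 to horizon, guard not reached → x = (4.3281)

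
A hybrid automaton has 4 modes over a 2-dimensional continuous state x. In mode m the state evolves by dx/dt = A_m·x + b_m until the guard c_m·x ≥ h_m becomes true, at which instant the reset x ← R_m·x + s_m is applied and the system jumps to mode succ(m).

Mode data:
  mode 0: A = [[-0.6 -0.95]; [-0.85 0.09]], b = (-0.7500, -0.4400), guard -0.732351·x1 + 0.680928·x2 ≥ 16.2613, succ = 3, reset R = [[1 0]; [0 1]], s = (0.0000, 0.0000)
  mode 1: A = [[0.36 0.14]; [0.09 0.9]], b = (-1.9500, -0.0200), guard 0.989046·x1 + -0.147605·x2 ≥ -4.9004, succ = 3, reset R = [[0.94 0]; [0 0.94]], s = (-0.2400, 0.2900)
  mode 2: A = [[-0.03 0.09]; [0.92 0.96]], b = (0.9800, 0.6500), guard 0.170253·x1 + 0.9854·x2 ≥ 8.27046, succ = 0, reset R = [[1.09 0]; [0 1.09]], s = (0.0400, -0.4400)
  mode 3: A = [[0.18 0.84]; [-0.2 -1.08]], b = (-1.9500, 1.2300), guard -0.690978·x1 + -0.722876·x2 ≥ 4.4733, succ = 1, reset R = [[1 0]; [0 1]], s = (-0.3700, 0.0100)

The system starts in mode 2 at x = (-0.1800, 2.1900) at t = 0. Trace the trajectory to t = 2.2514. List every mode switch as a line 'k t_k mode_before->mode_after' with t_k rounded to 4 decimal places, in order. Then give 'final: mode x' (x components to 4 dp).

Mode 2: guard c·x = 8.2705 hit at Δt = 1.0873 (t = 1.0873), x⁻ = (1.3134, 8.1661) → reset → x⁺ = (1.4716, 8.4610), jump to mode 0
Mode 0: flow for 1.1641 to horizon, guard not reached → x = (-7.6794, 12.1951)

1 1.0873 2->0
final: 0 -7.6794 12.1951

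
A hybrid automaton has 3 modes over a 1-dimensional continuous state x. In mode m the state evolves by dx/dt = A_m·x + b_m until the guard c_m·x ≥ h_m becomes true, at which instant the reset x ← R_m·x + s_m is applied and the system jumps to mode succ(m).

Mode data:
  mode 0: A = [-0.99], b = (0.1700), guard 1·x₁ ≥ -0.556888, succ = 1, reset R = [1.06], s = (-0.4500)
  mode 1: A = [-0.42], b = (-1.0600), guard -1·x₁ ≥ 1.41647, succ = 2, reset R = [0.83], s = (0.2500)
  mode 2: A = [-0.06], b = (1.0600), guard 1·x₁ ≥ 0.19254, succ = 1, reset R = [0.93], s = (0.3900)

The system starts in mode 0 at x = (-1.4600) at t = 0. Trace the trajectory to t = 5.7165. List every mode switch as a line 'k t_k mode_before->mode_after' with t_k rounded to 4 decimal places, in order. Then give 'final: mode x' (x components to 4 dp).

1 0.8144 0->1
2 1.5107 1->2
3 2.5445 2->1
4 4.9901 1->2
final: 2 -0.1327

Mode 0: guard c·x = -0.5569 hit at Δt = 0.8144 (t = 0.8144), x⁻ = (-0.5569) → reset → x⁺ = (-1.0403), jump to mode 1
Mode 1: guard c·x = 1.4165 hit at Δt = 0.6963 (t = 1.5107), x⁻ = (-1.4165) → reset → x⁺ = (-0.9257), jump to mode 2
Mode 2: guard c·x = 0.1925 hit at Δt = 1.0338 (t = 2.5445), x⁻ = (0.1925) → reset → x⁺ = (0.5691), jump to mode 1
Mode 1: guard c·x = 1.4165 hit at Δt = 2.4456 (t = 4.9901), x⁻ = (-1.4165) → reset → x⁺ = (-0.9257), jump to mode 2
Mode 2: flow for 0.7264 to horizon, guard not reached → x = (-0.1327)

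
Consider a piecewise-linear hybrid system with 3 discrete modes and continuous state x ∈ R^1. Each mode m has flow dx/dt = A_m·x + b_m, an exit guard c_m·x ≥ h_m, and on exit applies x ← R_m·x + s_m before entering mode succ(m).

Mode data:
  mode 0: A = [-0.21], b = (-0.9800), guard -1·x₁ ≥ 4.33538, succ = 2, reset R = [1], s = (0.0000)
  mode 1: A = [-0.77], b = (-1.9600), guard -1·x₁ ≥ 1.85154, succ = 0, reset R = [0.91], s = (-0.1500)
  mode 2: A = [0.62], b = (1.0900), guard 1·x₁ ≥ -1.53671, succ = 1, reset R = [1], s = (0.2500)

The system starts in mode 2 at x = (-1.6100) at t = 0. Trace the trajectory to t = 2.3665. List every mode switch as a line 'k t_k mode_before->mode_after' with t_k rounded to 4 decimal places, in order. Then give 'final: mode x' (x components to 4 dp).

Mode 2: guard c·x = -1.5367 hit at Δt = 0.6486 (t = 0.6486), x⁻ = (-1.5367) → reset → x⁺ = (-1.2867), jump to mode 1
Mode 1: guard c·x = 1.8515 hit at Δt = 0.7734 (t = 1.4220), x⁻ = (-1.8515) → reset → x⁺ = (-1.8349), jump to mode 0
Mode 0: flow for 0.9445 to horizon, guard not reached → x = (-2.3444)

1 0.6486 2->1
2 1.4220 1->0
final: 0 -2.3444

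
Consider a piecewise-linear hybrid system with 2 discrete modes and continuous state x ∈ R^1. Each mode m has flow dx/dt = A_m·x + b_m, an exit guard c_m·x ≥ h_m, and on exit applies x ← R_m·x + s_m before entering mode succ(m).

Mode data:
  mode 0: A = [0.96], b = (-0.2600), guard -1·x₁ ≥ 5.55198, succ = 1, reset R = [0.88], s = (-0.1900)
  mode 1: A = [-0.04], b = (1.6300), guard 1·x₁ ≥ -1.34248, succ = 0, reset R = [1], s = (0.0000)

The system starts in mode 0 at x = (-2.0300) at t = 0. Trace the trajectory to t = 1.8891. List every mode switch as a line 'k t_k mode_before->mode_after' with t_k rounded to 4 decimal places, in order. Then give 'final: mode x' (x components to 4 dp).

1 0.9672 0->1
final: 1 -3.4167

Mode 0: guard c·x = 5.5520 hit at Δt = 0.9672 (t = 0.9672), x⁻ = (-5.5520) → reset → x⁺ = (-5.0757), jump to mode 1
Mode 1: flow for 0.9219 to horizon, guard not reached → x = (-3.4167)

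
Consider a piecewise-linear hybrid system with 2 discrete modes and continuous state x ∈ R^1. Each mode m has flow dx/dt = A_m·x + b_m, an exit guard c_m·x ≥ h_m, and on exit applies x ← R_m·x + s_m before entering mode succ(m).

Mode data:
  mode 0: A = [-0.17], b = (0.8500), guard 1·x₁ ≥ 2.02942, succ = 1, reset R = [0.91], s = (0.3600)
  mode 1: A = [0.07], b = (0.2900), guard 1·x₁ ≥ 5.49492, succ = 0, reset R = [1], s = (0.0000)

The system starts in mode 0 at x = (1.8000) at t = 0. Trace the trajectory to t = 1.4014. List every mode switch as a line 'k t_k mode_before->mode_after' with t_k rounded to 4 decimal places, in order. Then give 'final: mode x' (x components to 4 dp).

1 0.4376 0->1
final: 1 2.6499

Mode 0: guard c·x = 2.0294 hit at Δt = 0.4376 (t = 0.4376), x⁻ = (2.0294) → reset → x⁺ = (2.2068), jump to mode 1
Mode 1: flow for 0.9638 to horizon, guard not reached → x = (2.6499)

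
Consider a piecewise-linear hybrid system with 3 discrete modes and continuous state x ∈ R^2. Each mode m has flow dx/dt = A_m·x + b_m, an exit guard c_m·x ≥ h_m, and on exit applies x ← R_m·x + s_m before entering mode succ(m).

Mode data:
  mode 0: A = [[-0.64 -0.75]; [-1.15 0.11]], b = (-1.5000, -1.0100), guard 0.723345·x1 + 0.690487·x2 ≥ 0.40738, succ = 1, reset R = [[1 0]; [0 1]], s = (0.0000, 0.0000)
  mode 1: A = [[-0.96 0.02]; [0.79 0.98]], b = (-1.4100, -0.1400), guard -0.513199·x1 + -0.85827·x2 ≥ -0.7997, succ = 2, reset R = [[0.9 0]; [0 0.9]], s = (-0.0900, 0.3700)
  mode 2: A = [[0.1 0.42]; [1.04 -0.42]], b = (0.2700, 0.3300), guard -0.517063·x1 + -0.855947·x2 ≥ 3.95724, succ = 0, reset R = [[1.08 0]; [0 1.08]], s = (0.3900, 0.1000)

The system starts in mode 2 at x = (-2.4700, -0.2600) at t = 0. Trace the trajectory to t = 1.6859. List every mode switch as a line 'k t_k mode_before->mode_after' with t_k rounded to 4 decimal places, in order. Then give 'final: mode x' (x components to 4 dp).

1 1.2550 2->0
final: 0 -2.2777 -1.9974

Mode 2: guard c·x = 3.9572 hit at Δt = 1.2550 (t = 1.2550), x⁻ = (-3.2549, -2.6570) → reset → x⁺ = (-3.1253, -2.7695), jump to mode 0
Mode 0: flow for 0.4309 to horizon, guard not reached → x = (-2.2777, -1.9974)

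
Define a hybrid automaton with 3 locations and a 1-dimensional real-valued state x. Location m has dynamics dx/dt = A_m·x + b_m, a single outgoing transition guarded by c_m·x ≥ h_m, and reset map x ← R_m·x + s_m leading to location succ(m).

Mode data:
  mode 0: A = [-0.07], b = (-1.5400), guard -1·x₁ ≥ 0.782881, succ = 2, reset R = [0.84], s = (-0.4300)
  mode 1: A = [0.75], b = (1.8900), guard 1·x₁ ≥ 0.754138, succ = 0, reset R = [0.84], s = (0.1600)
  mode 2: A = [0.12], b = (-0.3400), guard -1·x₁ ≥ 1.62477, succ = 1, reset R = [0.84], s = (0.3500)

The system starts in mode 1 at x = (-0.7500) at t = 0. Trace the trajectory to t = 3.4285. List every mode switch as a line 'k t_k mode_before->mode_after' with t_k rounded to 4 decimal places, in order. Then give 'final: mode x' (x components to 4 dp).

Mode 1: guard c·x = 0.7541 hit at Δt = 0.8201 (t = 0.8201), x⁻ = (0.7541) → reset → x⁺ = (0.7935), jump to mode 0
Mode 0: guard c·x = 0.7829 hit at Δt = 1.0238 (t = 1.8439), x⁻ = (-0.7829) → reset → x⁺ = (-1.0876), jump to mode 2
Mode 2: guard c·x = 1.6248 hit at Δt = 1.0699 (t = 2.9138), x⁻ = (-1.6248) → reset → x⁺ = (-1.0148), jump to mode 1
Mode 1: flow for 0.5147 to horizon, guard not reached → x = (-0.3057)

1 0.8201 1->0
2 1.8439 0->2
3 2.9138 2->1
final: 1 -0.3057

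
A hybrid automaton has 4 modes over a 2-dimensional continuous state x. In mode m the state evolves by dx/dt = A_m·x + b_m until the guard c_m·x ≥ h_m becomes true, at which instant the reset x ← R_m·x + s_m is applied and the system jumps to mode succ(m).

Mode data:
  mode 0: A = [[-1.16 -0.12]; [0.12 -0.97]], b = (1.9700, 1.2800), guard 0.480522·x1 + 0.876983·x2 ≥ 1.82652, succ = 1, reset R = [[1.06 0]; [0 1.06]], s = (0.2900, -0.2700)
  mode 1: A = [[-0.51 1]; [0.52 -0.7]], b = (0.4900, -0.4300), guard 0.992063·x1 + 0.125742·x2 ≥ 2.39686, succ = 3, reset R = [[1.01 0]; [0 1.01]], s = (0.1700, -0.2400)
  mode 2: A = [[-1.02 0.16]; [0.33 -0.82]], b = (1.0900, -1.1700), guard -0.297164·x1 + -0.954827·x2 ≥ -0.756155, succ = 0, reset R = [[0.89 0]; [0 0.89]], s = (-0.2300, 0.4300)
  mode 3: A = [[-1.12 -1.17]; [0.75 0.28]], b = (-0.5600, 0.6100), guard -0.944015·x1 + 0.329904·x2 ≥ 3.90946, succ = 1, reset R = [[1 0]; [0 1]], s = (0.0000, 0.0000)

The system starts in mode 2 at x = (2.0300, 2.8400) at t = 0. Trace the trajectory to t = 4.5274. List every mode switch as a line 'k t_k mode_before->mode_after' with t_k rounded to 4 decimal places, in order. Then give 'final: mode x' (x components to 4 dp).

1 1.4318 2->0
2 2.7560 0->1
3 3.7253 1->3
final: 3 -0.3562 2.2236

Mode 2: guard c·x = -0.7562 hit at Δt = 1.4318 (t = 1.4318), x⁻ = (1.4242, 0.3487) → reset → x⁺ = (1.0375, 0.7403), jump to mode 0
Mode 0: guard c·x = 1.8265 hit at Δt = 1.3242 (t = 2.7560), x⁻ = (1.4648, 1.2802) → reset → x⁺ = (1.8426, 1.0870), jump to mode 1
Mode 1: guard c·x = 2.3969 hit at Δt = 0.9693 (t = 3.7253), x⁻ = (2.2865, 1.0217) → reset → x⁺ = (2.4794, 0.7919), jump to mode 3
Mode 3: flow for 0.8021 to horizon, guard not reached → x = (-0.3562, 2.2236)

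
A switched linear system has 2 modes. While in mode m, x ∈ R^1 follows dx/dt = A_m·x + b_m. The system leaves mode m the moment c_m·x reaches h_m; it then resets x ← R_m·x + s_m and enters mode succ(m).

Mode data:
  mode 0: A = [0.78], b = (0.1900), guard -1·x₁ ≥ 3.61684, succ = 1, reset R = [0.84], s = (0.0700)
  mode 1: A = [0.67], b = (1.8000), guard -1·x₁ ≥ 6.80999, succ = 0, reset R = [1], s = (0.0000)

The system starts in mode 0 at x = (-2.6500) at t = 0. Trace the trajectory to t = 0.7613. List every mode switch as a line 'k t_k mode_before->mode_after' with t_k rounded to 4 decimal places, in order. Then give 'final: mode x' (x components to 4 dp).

1 0.4330 0->1
final: 1 -3.0374

Mode 0: guard c·x = 3.6168 hit at Δt = 0.4330 (t = 0.4330), x⁻ = (-3.6168) → reset → x⁺ = (-2.9681), jump to mode 1
Mode 1: flow for 0.3283 to horizon, guard not reached → x = (-3.0374)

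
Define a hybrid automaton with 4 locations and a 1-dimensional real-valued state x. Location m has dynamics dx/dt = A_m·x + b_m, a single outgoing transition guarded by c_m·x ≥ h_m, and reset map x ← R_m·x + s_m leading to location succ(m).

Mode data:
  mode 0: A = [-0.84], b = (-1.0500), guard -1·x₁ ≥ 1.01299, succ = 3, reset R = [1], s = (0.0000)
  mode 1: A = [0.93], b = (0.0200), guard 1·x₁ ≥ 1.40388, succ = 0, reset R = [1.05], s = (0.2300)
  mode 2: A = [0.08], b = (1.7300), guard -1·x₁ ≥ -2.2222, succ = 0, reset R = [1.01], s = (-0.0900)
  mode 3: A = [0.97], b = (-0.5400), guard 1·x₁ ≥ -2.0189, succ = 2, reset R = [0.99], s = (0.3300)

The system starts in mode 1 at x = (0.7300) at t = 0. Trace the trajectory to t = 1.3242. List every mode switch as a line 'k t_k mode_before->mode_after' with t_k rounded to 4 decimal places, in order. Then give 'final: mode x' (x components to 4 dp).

1 0.6883 1->0
final: 0 0.4816

Mode 1: guard c·x = 1.4039 hit at Δt = 0.6883 (t = 0.6883), x⁻ = (1.4039) → reset → x⁺ = (1.7041), jump to mode 0
Mode 0: flow for 0.6359 to horizon, guard not reached → x = (0.4816)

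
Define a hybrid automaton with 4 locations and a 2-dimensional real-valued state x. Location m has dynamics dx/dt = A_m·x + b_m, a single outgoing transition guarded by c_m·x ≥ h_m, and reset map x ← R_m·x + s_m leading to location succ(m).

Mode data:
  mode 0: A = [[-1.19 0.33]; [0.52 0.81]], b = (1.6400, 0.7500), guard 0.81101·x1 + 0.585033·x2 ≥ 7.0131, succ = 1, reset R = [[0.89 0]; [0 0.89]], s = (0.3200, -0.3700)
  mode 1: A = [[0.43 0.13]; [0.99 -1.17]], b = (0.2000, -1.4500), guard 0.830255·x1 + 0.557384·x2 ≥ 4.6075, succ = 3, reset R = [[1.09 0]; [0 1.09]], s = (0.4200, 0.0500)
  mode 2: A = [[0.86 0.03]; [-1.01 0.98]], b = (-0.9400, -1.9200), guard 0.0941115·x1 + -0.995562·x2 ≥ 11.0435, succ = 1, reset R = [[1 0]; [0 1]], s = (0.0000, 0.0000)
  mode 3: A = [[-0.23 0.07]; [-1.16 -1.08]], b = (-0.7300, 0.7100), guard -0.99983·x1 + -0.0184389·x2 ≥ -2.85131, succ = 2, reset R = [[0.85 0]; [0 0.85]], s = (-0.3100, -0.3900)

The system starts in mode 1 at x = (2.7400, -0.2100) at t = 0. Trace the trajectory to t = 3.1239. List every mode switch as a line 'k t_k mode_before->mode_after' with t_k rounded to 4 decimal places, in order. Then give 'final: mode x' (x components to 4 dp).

1 1.0492 1->3
2 2.5099 3->2
final: 2 2.7738 -8.1467

Mode 1: guard c·x = 4.6075 hit at Δt = 1.0492 (t = 1.0492), x⁻ = (4.6530, 1.3354) → reset → x⁺ = (5.4918, 1.5056), jump to mode 3
Mode 3: guard c·x = -2.8513 hit at Δt = 1.4607 (t = 2.5099), x⁻ = (2.8966, -2.4270) → reset → x⁺ = (2.1521, -2.4529), jump to mode 2
Mode 2: flow for 0.6140 to horizon, guard not reached → x = (2.7738, -8.1467)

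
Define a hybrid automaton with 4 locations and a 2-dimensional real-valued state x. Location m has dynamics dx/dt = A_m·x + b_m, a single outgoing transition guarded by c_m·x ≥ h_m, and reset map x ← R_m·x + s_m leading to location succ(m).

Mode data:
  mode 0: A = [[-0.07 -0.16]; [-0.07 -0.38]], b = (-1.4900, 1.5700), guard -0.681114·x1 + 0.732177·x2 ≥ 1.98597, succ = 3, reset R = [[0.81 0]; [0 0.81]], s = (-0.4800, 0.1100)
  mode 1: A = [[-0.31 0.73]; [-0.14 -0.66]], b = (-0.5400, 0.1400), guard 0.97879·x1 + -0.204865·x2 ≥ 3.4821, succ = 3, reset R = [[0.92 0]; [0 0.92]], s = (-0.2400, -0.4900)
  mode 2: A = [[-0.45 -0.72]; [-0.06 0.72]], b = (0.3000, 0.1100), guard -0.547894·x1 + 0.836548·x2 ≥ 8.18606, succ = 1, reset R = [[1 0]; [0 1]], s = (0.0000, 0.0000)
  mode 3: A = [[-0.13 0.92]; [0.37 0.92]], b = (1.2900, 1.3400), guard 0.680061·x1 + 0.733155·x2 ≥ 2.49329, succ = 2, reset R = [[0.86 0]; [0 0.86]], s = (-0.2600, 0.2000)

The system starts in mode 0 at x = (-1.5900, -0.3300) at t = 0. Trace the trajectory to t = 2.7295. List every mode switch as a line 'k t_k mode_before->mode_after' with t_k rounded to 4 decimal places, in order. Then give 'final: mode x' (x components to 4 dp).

Mode 0: guard c·x = 1.9860 hit at Δt = 0.5323 (t = 0.5323), x⁻ = (-2.3210, 0.5533) → reset → x⁺ = (-2.3600, 0.5582), jump to mode 3
Mode 3: guard c·x = 2.4933 hit at Δt = 1.0321 (t = 1.5644), x⁻ = (0.5114, 2.9264) → reset → x⁺ = (0.1798, 2.7167), jump to mode 2
Mode 2: flow for 1.1651 to horizon, guard not reached → x = (-2.5813, 6.5813)

1 0.5323 0->3
2 1.5644 3->2
final: 2 -2.5813 6.5813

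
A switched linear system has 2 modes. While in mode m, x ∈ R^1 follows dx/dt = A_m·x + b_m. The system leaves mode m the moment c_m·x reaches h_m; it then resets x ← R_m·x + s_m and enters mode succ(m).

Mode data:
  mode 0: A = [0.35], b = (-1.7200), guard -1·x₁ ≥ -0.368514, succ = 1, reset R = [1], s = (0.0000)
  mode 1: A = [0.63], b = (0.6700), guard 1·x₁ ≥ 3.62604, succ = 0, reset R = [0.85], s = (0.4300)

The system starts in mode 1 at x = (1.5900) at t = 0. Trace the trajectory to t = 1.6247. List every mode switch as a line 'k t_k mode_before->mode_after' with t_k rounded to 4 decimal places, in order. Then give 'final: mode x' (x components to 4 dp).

Mode 1: guard c·x = 3.6260 hit at Δt = 0.9039 (t = 0.9039), x⁻ = (3.6260) → reset → x⁺ = (3.5121), jump to mode 0
Mode 0: flow for 0.7208 to horizon, guard not reached → x = (3.1098)

1 0.9039 1->0
final: 0 3.1098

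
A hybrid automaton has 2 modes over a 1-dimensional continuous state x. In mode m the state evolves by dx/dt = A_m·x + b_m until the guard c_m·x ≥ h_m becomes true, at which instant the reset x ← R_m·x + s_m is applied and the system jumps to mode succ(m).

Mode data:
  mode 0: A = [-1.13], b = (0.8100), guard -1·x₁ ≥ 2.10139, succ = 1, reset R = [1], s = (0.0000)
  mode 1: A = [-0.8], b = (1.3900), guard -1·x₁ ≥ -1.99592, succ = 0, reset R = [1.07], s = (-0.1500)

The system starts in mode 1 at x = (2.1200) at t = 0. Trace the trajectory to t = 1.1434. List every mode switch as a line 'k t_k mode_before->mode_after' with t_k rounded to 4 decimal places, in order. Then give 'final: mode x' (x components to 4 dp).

1 0.4902 1->0
final: 0 1.3233

Mode 1: guard c·x = -1.9959 hit at Δt = 0.4902 (t = 0.4902), x⁻ = (1.9959) → reset → x⁺ = (1.9856), jump to mode 0
Mode 0: flow for 0.6532 to horizon, guard not reached → x = (1.3233)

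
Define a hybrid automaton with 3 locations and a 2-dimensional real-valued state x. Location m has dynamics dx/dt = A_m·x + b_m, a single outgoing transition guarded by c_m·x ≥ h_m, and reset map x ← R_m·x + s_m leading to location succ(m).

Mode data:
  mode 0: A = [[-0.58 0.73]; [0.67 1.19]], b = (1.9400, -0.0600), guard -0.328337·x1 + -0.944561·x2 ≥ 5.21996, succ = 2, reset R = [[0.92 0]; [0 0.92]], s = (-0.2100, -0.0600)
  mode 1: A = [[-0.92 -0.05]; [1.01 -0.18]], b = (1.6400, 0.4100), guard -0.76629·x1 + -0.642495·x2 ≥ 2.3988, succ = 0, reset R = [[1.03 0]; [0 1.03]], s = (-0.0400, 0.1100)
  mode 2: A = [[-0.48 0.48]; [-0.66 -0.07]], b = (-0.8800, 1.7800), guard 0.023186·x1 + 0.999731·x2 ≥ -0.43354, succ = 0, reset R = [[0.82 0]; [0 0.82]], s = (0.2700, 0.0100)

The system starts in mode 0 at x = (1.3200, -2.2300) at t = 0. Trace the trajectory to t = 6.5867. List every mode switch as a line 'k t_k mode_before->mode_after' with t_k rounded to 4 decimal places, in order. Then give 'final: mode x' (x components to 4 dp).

1 0.9141 0->2
2 2.4893 2->0
3 4.1848 0->2
4 5.5929 2->0
final: 0 -0.2436 -2.3188

Mode 0: guard c·x = 5.2200 hit at Δt = 0.9141 (t = 0.9141), x⁻ = (0.2304, -5.6064) → reset → x⁺ = (0.0020, -5.2179), jump to mode 2
Mode 2: guard c·x = -0.4335 hit at Δt = 1.5752 (t = 2.4893), x⁻ = (-2.3749, -0.3786) → reset → x⁺ = (-1.6774, -0.3004), jump to mode 0
Mode 0: guard c·x = 5.2200 hit at Δt = 1.6955 (t = 4.1848), x⁻ = (-0.5324, -5.3413) → reset → x⁺ = (-0.6998, -4.9740), jump to mode 2
Mode 2: guard c·x = -0.4335 hit at Δt = 1.4081 (t = 5.5929), x⁻ = (-2.4903, -0.3759) → reset → x⁺ = (-1.7720, -0.2982), jump to mode 0
Mode 0: flow for 0.9938 to horizon, guard not reached → x = (-0.2436, -2.3188)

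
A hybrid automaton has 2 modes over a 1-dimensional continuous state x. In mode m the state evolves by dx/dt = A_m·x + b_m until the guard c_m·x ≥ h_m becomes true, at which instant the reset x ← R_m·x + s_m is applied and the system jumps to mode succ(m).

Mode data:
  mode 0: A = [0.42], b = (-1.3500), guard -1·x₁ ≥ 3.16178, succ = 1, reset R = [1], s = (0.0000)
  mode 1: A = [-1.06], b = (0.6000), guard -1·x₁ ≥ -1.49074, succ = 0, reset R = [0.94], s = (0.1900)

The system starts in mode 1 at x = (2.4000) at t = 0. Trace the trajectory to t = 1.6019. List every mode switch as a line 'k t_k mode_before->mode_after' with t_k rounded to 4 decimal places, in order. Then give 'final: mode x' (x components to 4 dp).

1 0.6460 1->0
final: 0 0.7895

Mode 1: guard c·x = -1.4907 hit at Δt = 0.6460 (t = 0.6460), x⁻ = (1.4907) → reset → x⁺ = (1.5913), jump to mode 0
Mode 0: flow for 0.9559 to horizon, guard not reached → x = (0.7895)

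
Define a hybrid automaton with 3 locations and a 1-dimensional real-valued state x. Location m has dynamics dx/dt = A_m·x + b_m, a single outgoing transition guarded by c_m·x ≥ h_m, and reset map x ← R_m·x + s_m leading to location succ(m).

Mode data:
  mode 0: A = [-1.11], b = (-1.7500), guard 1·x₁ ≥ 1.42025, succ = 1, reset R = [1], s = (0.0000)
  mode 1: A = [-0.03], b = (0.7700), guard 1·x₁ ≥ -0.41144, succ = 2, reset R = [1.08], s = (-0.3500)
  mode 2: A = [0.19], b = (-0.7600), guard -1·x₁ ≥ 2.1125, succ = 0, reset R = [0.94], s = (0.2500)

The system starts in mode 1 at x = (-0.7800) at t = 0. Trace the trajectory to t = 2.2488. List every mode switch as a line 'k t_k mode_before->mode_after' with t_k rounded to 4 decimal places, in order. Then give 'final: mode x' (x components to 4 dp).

1 0.4678 1->2
2 1.7462 2->0
final: 0 -1.6677

Mode 1: guard c·x = -0.4114 hit at Δt = 0.4678 (t = 0.4678), x⁻ = (-0.4114) → reset → x⁺ = (-0.7944), jump to mode 2
Mode 2: guard c·x = 2.1125 hit at Δt = 1.2784 (t = 1.7462), x⁻ = (-2.1125) → reset → x⁺ = (-1.7357), jump to mode 0
Mode 0: flow for 0.5026 to horizon, guard not reached → x = (-1.6677)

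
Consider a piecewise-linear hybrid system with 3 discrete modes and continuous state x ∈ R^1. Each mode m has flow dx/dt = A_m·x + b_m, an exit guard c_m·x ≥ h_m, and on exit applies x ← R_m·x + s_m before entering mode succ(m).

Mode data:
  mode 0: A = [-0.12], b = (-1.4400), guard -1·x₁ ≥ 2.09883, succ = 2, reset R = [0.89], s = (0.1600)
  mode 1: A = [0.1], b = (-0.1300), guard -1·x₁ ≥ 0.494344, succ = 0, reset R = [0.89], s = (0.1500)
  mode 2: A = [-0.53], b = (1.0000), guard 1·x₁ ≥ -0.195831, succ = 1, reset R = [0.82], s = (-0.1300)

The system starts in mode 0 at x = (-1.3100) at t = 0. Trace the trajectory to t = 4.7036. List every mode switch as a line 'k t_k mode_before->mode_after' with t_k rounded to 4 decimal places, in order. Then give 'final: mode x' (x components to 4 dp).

Mode 0: guard c·x = 2.0988 hit at Δt = 0.6388 (t = 0.6388), x⁻ = (-2.0988) → reset → x⁺ = (-1.7080), jump to mode 2
Mode 2: guard c·x = -0.1958 hit at Δt = 1.0299 (t = 1.6687), x⁻ = (-0.1958) → reset → x⁺ = (-0.2906), jump to mode 1
Mode 1: guard c·x = 0.4943 hit at Δt = 1.2054 (t = 2.8741), x⁻ = (-0.4943) → reset → x⁺ = (-0.2900), jump to mode 0
Mode 0: guard c·x = 2.0988 hit at Δt = 1.3983 (t = 4.2724), x⁻ = (-2.0988) → reset → x⁺ = (-1.7080), jump to mode 2
Mode 2: flow for 0.4312 to horizon, guard not reached → x = (-0.9735)

1 0.6388 0->2
2 1.6687 2->1
3 2.8741 1->0
4 4.2724 0->2
final: 2 -0.9735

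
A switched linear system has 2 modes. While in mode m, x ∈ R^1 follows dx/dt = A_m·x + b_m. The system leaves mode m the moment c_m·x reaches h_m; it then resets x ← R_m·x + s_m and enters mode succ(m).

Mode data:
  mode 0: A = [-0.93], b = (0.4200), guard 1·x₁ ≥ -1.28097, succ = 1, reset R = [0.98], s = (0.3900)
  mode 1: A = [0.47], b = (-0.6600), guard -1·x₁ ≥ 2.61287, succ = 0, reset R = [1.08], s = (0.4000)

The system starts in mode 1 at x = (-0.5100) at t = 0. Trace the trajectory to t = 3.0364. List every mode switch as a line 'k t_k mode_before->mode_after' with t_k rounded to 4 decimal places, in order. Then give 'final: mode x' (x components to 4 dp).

1 1.5771 1->0
2 2.1211 0->1
final: 1 -2.0854

Mode 1: guard c·x = 2.6129 hit at Δt = 1.5771 (t = 1.5771), x⁻ = (-2.6129) → reset → x⁺ = (-2.4219), jump to mode 0
Mode 0: guard c·x = -1.2810 hit at Δt = 0.5440 (t = 2.1211), x⁻ = (-1.2810) → reset → x⁺ = (-0.8654), jump to mode 1
Mode 1: flow for 0.9153 to horizon, guard not reached → x = (-2.0854)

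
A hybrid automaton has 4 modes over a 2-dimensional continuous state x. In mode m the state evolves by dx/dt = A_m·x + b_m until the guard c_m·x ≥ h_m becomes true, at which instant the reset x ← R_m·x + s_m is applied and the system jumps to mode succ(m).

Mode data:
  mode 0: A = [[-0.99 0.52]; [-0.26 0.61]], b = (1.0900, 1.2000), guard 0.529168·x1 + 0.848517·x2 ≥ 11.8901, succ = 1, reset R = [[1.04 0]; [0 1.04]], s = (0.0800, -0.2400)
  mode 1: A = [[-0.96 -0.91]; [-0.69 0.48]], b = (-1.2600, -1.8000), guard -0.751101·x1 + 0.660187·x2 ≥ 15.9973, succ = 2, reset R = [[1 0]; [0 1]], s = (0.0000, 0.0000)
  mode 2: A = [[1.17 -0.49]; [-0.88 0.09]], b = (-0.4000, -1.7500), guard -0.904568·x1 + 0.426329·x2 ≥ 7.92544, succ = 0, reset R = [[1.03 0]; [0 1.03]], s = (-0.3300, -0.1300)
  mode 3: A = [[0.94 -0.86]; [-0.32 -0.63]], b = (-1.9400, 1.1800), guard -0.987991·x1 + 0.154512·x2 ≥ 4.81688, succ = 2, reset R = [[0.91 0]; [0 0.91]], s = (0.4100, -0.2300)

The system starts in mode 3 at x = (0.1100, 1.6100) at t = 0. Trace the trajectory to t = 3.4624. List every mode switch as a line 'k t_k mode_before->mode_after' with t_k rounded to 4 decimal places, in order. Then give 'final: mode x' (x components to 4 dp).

Mode 3: guard c·x = 4.8169 hit at Δt = 0.8858 (t = 0.8858), x⁻ = (-4.5356, 2.1730) → reset → x⁺ = (-3.7174, 1.7474), jump to mode 2
Mode 2: guard c·x = 7.9254 hit at Δt = 0.4572 (t = 1.3430), x⁻ = (-7.2634, 3.1788) → reset → x⁺ = (-7.8113, 3.1442), jump to mode 0
Mode 0: guard c·x = 11.8901 hit at Δt = 1.4882 (t = 2.8312), x⁻ = (2.5113, 12.4467) → reset → x⁺ = (2.6917, 12.7046), jump to mode 1
Mode 1: flow for 0.6312 to horizon, guard not reached → x = (-5.3485, 16.5578)

1 0.8858 3->2
2 1.3430 2->0
3 2.8312 0->1
final: 1 -5.3485 16.5578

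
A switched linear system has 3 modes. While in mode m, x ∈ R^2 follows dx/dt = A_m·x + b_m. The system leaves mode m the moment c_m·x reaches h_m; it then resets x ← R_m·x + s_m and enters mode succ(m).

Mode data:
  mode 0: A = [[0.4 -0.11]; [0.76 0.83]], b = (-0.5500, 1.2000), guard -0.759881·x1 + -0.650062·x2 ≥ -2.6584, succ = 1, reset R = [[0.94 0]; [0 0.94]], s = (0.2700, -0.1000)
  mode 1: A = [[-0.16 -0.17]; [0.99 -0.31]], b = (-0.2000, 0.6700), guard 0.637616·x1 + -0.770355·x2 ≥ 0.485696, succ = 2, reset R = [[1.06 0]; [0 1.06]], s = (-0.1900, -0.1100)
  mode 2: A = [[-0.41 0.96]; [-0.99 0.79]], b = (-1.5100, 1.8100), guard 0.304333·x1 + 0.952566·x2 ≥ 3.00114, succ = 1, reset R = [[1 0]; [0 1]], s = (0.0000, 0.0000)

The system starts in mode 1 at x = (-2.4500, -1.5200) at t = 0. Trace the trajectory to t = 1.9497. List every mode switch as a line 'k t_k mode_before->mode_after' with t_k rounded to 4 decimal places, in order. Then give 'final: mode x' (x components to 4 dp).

1 0.8403 1->2
final: 2 -3.0564 2.5464

Mode 1: guard c·x = 0.4857 hit at Δt = 0.8403 (t = 0.8403), x⁻ = (-2.0354, -2.3152) → reset → x⁺ = (-2.3475, -2.5641), jump to mode 2
Mode 2: flow for 1.1094 to horizon, guard not reached → x = (-3.0564, 2.5464)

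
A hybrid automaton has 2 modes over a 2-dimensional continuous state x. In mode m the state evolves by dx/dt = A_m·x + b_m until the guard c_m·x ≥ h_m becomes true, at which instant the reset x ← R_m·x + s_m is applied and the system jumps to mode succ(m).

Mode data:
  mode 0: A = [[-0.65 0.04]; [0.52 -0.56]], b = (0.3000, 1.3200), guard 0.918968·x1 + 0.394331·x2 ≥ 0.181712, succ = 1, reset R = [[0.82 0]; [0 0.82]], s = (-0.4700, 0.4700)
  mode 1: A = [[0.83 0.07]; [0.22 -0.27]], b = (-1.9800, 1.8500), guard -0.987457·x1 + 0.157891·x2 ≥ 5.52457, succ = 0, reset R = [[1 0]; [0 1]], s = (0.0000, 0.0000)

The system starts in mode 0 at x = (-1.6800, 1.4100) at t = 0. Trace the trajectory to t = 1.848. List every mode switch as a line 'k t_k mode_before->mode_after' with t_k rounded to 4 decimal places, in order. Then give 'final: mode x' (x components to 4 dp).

1 1.2655 0->1
final: 1 -2.7168 2.2223

Mode 0: guard c·x = 0.1817 hit at Δt = 1.2655 (t = 1.2655), x⁻ = (-0.4316, 1.4666) → reset → x⁺ = (-0.8239, 1.6726), jump to mode 1
Mode 1: flow for 0.5825 to horizon, guard not reached → x = (-2.7168, 2.2223)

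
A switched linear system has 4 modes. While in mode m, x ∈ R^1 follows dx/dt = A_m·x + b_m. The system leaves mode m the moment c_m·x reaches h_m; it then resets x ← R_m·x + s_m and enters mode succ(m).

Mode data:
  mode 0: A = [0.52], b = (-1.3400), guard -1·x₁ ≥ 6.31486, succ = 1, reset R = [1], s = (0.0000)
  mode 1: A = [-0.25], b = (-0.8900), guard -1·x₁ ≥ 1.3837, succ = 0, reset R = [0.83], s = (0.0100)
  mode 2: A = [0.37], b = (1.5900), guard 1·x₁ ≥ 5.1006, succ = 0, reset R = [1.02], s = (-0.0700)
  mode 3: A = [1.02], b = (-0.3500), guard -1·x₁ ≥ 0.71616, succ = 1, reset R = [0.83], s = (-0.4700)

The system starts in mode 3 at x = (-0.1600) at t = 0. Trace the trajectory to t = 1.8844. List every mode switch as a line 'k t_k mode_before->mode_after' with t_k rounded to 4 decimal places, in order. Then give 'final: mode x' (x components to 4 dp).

Mode 3: guard c·x = 0.7162 hit at Δt = 0.7299 (t = 0.7299), x⁻ = (-0.7162) → reset → x⁺ = (-1.0644), jump to mode 1
Mode 1: guard c·x = 1.3837 hit at Δt = 0.5476 (t = 1.2775), x⁻ = (-1.3837) → reset → x⁺ = (-1.1385), jump to mode 0
Mode 0: flow for 0.6069 to horizon, guard not reached → x = (-2.5171)

1 0.7299 3->1
2 1.2775 1->0
final: 0 -2.5171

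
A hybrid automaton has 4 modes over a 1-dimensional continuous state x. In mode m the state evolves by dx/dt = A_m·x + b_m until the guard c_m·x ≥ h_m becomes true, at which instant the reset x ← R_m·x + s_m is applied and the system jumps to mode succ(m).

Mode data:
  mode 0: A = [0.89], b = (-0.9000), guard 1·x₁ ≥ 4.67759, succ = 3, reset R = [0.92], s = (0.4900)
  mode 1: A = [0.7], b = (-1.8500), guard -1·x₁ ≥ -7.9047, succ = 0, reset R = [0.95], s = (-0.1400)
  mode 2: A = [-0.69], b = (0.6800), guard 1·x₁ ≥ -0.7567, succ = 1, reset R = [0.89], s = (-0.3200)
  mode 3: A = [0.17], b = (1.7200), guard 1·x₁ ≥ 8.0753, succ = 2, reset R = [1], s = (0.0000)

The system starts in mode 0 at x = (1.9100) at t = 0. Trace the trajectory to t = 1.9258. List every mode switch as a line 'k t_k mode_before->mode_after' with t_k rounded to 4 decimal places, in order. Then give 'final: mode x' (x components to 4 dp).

Mode 0: guard c·x = 4.6776 hit at Δt = 1.5797 (t = 1.5797), x⁻ = (4.6776) → reset → x⁺ = (4.7934), jump to mode 3
Mode 3: flow for 0.3461 to horizon, guard not reached → x = (5.6970)

1 1.5797 0->3
final: 3 5.6970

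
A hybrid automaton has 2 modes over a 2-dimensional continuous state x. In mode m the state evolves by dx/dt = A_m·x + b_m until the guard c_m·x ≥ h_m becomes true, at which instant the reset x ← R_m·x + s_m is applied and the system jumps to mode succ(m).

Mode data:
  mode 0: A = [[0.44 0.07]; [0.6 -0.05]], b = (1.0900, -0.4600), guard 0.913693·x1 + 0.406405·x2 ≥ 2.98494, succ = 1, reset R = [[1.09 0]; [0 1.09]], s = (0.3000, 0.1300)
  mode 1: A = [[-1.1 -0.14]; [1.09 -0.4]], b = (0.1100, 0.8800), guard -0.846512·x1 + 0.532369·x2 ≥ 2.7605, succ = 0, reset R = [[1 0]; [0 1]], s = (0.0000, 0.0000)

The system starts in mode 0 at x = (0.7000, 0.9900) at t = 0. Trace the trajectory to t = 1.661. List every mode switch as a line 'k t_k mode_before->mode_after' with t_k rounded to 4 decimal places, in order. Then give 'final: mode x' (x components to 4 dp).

Mode 0: guard c·x = 2.9849 hit at Δt = 1.0317 (t = 1.0317), x⁻ = (2.6261, 1.4406) → reset → x⁺ = (3.1625, 1.7003), jump to mode 1
Mode 1: flow for 0.6293 to horizon, guard not reached → x = (1.4656, 3.1407)

1 1.0317 0->1
final: 1 1.4656 3.1407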